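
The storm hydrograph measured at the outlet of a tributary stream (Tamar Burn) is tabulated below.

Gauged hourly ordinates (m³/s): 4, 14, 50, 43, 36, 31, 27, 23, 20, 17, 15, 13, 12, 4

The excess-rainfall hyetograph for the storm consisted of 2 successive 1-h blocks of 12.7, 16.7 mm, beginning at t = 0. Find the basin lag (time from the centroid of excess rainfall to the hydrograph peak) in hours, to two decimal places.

t_L ≈ 0.93 h

Centroid of excess rainfall: t_c = Σ P_i·t̄_i / ΣP_i = 1.0680 h (block centres at 0.5, 1.5 h).
Hydrograph peak occurs at t = 2 h, so basin lag t_L = 2 − 1.0680 = 0.93 h.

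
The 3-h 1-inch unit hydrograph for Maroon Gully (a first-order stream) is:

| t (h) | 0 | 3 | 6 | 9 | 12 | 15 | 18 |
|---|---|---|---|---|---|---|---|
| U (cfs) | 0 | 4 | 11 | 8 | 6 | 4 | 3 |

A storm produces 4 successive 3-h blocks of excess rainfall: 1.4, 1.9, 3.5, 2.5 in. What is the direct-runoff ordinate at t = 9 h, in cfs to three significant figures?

Q ≈ 46.1 cfs

By discrete convolution, Q_j = Σ (P_i / 1 in) · U_{j−i}.
At t = 9 h (j=3): Q = (1.4/1)·8 + (1.9/1)·11 + (3.5/1)·4 + (2.5/1)·0 = 46.1 cfs.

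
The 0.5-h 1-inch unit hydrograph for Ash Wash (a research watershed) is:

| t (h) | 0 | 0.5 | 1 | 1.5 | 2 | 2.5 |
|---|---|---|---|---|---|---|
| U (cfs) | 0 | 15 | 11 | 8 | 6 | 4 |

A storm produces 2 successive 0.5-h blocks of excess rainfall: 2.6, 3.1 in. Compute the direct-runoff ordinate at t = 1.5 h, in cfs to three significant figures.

By discrete convolution, Q_j = Σ (P_i / 1 in) · U_{j−i}.
At t = 1.5 h (j=3): Q = (2.6/1)·8 + (3.1/1)·11 = 54.9 cfs.

Q ≈ 54.9 cfs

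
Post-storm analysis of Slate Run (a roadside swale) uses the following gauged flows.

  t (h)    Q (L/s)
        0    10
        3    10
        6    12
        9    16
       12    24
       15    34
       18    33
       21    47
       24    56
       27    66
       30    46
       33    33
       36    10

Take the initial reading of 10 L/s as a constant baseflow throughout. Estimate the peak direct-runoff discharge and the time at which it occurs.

Q_p = 56.0 L/s at t = 27 h

Subtracting baseflow gives direct-runoff ordinates: 0.0, 0.0, 2.0, 6.0, 14.0, 24.0, 23.0, 37.0, 46.0, 56.0, 36.0, 23.0, 0.0 L/s.
The maximum is 56.0 L/s, occurring at the reading for t = 27 h.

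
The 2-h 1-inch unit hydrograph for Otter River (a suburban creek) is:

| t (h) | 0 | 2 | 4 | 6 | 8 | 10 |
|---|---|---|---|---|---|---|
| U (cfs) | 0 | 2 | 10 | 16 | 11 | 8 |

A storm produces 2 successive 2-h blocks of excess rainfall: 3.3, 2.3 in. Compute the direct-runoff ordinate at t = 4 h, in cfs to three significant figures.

By discrete convolution, Q_j = Σ (P_i / 1 in) · U_{j−i}.
At t = 4 h (j=2): Q = (3.3/1)·10 + (2.3/1)·2 = 37.6 cfs.

Q ≈ 37.6 cfs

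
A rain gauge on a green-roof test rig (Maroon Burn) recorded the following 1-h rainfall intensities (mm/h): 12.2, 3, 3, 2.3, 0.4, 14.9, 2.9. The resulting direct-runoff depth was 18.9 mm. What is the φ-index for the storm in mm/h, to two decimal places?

φ ≈ 4.10 mm/h

Only the 2 blocks with intensity above φ contribute runoff: 12.2, 14.9 mm/h.
Σ(I−φ)·Δt = d  ⇒  (12.2+14.9 − 2φ)·1 = 18.9
φ = (27.10 − 18.9/1) / 2 = 4.10 mm/h.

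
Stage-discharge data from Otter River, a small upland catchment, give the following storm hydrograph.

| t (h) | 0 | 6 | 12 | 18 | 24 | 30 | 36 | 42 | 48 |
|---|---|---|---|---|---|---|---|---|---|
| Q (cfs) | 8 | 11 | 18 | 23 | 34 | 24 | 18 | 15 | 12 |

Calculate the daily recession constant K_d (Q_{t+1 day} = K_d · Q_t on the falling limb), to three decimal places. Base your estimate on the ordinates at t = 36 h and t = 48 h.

K_d ≈ 0.444

Between t = 36 h and t = 48 h the flow falls from 18 to 12 cfs over 2×6 h = 12 h.
Per-interval ratio K = (12/18)^(1/2) = 0.8165; K_d = K^(24/6) = 0.444.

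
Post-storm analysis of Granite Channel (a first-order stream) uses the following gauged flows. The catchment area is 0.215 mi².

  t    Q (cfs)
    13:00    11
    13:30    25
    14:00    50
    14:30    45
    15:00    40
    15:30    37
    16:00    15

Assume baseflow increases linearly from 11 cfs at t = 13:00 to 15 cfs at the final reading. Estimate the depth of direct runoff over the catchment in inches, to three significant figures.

Direct runoff: 0.00, 13.33, 37.67, 32.00, 26.33, 22.67, 0.00 cfs; ΣQ_DR = 132.0 cfs.
V = ΣQ_DR · Δt = 132.0 × 1800 s = 2.376 × 10^5 ft³.
Over A = 0.215 mi², depth = V / A = 0.476 in.

d ≈ 0.476 in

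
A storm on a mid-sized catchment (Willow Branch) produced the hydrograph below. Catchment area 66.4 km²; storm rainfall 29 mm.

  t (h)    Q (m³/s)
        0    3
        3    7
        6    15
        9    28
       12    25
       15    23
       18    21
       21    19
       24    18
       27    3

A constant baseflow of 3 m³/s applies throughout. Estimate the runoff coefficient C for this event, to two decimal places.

ΣQ_DR = 132.0 m³/s; V = ΣQ_DR·Δt = 1.426 × 10^6 m³.
Runoff depth d = V / A = 21.47 mm.
C = d / P = 21.47 / 29 = 0.74.

C ≈ 0.74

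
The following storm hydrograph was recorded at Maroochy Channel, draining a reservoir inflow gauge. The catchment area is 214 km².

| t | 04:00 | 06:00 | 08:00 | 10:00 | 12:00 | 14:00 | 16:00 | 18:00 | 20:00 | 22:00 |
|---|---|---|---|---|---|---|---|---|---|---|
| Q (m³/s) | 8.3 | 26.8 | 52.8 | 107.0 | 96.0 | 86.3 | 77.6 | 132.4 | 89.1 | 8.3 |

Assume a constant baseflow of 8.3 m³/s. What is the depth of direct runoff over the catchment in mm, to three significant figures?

d ≈ 20.2 mm

Direct runoff: 0.0, 18.5, 44.5, 98.7, 87.7, 78.0, 69.3, 124.1, 80.8, 0.0 m³/s; ΣQ_DR = 601.6 m³/s.
V = ΣQ_DR · Δt = 601.6 × 7200 s = 4.332 × 10^6 m³.
Over A = 214 km², depth = V / A = 20.2 mm.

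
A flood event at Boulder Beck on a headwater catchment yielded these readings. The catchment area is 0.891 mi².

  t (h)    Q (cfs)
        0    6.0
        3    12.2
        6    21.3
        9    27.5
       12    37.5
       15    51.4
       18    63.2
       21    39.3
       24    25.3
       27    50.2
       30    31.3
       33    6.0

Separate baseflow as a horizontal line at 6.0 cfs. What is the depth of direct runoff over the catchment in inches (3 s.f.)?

d ≈ 1.56 in

Direct runoff: 0.0, 6.2, 15.3, 21.5, 31.5, 45.4, 57.2, 33.3, 19.3, 44.2, 25.3, 0.0 cfs; ΣQ_DR = 299.2 cfs.
V = ΣQ_DR · Δt = 299.2 × 10800 s = 3.231 × 10^6 ft³.
Over A = 0.891 mi², depth = V / A = 1.56 in.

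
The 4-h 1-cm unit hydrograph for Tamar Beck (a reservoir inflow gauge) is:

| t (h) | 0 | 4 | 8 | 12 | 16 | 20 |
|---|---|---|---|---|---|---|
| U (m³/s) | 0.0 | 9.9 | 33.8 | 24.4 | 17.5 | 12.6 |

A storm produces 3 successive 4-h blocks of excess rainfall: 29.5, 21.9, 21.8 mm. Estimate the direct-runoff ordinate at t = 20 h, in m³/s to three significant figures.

Q ≈ 129 m³/s

By discrete convolution, Q_j = Σ (P_i / 10 mm) · U_{j−i}.
At t = 20 h (j=5): Q = (29.5/10)·12.6 + (21.9/10)·17.5 + (21.8/10)·24.4 = 129 m³/s.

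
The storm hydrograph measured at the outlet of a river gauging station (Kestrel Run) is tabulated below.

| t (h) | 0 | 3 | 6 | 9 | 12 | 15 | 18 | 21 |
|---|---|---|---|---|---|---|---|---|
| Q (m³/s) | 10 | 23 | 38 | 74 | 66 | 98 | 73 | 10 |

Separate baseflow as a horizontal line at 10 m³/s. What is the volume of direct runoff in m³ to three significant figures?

V ≈ 3.37 × 10^6 m³

Direct-runoff ordinates (Q − Q_b): 0.0, 13.0, 28.0, 64.0, 56.0, 88.0, 63.0, 0.0 m³/s.
ΣQ_DR = 312.0 m³/s.
With Δt = 3 h = 10800 s, V = ΣQ_DR · Δt = 312.0 × 10800 = 3.37 × 10^6 m³.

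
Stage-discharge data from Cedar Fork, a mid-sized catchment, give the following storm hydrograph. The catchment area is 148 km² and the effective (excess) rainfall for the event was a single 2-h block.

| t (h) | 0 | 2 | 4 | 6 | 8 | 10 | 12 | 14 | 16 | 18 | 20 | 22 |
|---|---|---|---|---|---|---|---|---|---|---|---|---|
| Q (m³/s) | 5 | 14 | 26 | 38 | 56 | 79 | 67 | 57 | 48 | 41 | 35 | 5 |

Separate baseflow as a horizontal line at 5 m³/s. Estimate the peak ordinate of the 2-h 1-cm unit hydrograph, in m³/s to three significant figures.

U_p ≈ 37.0 m³/s

Direct runoff: 0.0, 9.0, 21.0, 33.0, 51.0, 74.0, 62.0, 52.0, 43.0, 36.0, 30.0, 0.0 m³/s; ΣQ_DR = 411.0 m³/s, peak = 74.0 m³/s.
Runoff depth d = ΣQ_DR·Δt / A = 411.0 × 7200 / (148 km²) = 19.99 mm.
The 1-cm UH is the DRH scaled by (10 mm)/d, so U_p = 74.0 × 10/19.99 = 37.0 m³/s.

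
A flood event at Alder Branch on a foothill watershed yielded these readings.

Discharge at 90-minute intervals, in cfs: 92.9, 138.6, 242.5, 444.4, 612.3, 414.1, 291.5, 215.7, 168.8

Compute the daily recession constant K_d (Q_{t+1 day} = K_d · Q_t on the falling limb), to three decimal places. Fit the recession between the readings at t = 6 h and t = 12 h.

K_d ≈ 0.006

Between t = 6 h and t = 12 h the flow falls from 612.3 to 168.8 cfs over 4×1.5 h = 6 h.
Per-interval ratio K = (168.8/612.3)^(1/4) = 0.7246; K_d = K^(24/1.5) = 0.006.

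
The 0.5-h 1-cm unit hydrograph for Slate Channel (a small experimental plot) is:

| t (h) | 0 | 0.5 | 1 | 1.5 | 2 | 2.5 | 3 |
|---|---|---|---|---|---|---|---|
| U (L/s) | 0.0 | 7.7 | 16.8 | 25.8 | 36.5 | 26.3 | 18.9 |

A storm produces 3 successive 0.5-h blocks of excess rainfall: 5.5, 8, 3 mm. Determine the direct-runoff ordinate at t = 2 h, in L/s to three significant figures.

By discrete convolution, Q_j = Σ (P_i / 10 mm) · U_{j−i}.
At t = 2 h (j=4): Q = (5.5/10)·36.5 + (8/10)·25.8 + (3/10)·16.8 = 45.8 L/s.

Q ≈ 45.8 L/s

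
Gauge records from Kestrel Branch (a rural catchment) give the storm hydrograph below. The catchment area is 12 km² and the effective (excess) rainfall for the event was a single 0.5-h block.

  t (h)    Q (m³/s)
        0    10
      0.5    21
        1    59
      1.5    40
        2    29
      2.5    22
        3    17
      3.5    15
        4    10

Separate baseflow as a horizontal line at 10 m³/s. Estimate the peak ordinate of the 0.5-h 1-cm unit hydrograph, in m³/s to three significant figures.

U_p ≈ 24.6 m³/s

Direct runoff: 0.0, 11.0, 49.0, 30.0, 19.0, 12.0, 7.0, 5.0, 0.0 m³/s; ΣQ_DR = 133.0 m³/s, peak = 49.0 m³/s.
Runoff depth d = ΣQ_DR·Δt / A = 133.0 × 1800 / (12 km²) = 19.95 mm.
The 1-cm UH is the DRH scaled by (10 mm)/d, so U_p = 49.0 × 10/19.95 = 24.6 m³/s.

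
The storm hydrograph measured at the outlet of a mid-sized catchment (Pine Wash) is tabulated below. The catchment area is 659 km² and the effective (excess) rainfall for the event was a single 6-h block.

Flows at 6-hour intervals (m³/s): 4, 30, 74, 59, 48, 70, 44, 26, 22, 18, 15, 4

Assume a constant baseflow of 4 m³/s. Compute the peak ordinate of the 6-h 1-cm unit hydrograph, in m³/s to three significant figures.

U_p ≈ 58.4 m³/s

Direct runoff: 0.0, 26.0, 70.0, 55.0, 44.0, 66.0, 40.0, 22.0, 18.0, 14.0, 11.0, 0.0 m³/s; ΣQ_DR = 366.0 m³/s, peak = 70.0 m³/s.
Runoff depth d = ΣQ_DR·Δt / A = 366.0 × 21600 / (659 km²) = 12.00 mm.
The 1-cm UH is the DRH scaled by (10 mm)/d, so U_p = 70.0 × 10/12.00 = 58.4 m³/s.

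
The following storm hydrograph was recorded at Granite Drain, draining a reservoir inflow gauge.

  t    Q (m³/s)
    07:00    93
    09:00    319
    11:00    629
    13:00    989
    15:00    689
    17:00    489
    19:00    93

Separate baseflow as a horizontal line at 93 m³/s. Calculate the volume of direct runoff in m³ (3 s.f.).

Direct-runoff ordinates (Q − Q_b): 0.0, 226.0, 536.0, 896.0, 596.0, 396.0, 0.0 m³/s.
ΣQ_DR = 2650 m³/s.
With Δt = 2 h = 7200 s, V = ΣQ_DR · Δt = 2650 × 7200 = 1.91 × 10^7 m³.

V ≈ 1.91 × 10^7 m³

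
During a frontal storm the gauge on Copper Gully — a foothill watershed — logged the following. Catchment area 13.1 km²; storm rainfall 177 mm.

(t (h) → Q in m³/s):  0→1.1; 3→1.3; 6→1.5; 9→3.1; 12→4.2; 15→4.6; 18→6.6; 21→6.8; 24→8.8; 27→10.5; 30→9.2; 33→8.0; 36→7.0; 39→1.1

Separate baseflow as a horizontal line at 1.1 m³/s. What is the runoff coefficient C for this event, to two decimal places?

ΣQ_DR = 58.40 m³/s; V = ΣQ_DR·Δt = 6.307 × 10^5 m³.
Runoff depth d = V / A = 48.15 mm.
C = d / P = 48.15 / 177 = 0.27.

C ≈ 0.27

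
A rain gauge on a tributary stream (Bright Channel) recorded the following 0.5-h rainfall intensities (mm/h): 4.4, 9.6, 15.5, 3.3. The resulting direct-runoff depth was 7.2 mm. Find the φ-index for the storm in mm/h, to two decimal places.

φ ≈ 5.35 mm/h

Only the 2 blocks with intensity above φ contribute runoff: 9.6, 15.5 mm/h.
Σ(I−φ)·Δt = d  ⇒  (9.6+15.5 − 2φ)·0.5 = 7.2
φ = (25.10 − 7.2/0.5) / 2 = 5.35 mm/h.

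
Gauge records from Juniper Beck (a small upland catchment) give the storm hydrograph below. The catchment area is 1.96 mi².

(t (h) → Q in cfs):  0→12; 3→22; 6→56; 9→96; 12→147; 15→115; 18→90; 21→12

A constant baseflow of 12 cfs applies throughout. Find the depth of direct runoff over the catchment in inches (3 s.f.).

d ≈ 1.08 in

Direct runoff: 0.0, 10.0, 44.0, 84.0, 135.0, 103.0, 78.0, 0.0 cfs; ΣQ_DR = 454.0 cfs.
V = ΣQ_DR · Δt = 454.0 × 10800 s = 4.903 × 10^6 ft³.
Over A = 1.96 mi², depth = V / A = 1.08 in.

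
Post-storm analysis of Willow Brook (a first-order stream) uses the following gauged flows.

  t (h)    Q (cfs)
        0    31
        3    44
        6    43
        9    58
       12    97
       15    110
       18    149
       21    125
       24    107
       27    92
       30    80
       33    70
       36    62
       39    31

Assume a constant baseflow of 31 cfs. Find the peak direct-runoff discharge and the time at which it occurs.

Subtracting baseflow gives direct-runoff ordinates: 0.0, 13.0, 12.0, 27.0, 66.0, 79.0, 118.0, 94.0, 76.0, 61.0, 49.0, 39.0, 31.0, 0.0 cfs.
The maximum is 118.0 cfs, occurring at the reading for t = 18 h.

Q_p = 118.0 cfs at t = 18 h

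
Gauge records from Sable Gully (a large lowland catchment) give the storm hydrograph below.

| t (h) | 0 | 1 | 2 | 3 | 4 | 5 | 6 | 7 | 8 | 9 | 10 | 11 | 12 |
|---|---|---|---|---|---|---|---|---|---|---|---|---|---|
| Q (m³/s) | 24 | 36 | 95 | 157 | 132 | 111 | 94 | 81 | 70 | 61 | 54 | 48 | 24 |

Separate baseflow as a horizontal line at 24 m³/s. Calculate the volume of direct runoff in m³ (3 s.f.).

Direct-runoff ordinates (Q − Q_b): 0.0, 12.0, 71.0, 133.0, 108.0, 87.0, 70.0, 57.0, 46.0, 37.0, 30.0, 24.0, 0.0 m³/s.
ΣQ_DR = 675.0 m³/s.
With Δt = 1 h = 3600 s, V = ΣQ_DR · Δt = 675.0 × 3600 = 2.43 × 10^6 m³.

V ≈ 2.43 × 10^6 m³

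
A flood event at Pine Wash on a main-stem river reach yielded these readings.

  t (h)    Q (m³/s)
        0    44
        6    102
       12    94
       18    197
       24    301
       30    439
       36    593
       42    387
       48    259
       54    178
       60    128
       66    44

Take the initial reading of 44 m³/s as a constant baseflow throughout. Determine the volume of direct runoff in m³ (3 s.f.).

V ≈ 4.83 × 10^7 m³

Direct-runoff ordinates (Q − Q_b): 0.0, 58.0, 50.0, 153.0, 257.0, 395.0, 549.0, 343.0, 215.0, 134.0, 84.0, 0.0 m³/s.
ΣQ_DR = 2238 m³/s.
With Δt = 6 h = 21600 s, V = ΣQ_DR · Δt = 2238 × 21600 = 4.83 × 10^7 m³.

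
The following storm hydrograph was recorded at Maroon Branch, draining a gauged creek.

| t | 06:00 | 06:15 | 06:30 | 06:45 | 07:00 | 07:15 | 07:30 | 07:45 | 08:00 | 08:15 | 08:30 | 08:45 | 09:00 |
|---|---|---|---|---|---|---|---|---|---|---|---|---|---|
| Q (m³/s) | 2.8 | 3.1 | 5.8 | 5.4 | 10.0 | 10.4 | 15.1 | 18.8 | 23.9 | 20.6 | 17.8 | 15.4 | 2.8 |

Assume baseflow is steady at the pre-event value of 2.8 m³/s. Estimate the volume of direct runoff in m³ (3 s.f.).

Direct-runoff ordinates (Q − Q_b): 0.0, 0.3, 3.0, 2.6, 7.2, 7.6, 12.3, 16.0, 21.1, 17.8, 15.0, 12.6, 0.0 m³/s.
ΣQ_DR = 115.5 m³/s.
With Δt = 0.25 h = 900 s, V = ΣQ_DR · Δt = 115.5 × 900 = 1.04 × 10^5 m³.

V ≈ 1.04 × 10^5 m³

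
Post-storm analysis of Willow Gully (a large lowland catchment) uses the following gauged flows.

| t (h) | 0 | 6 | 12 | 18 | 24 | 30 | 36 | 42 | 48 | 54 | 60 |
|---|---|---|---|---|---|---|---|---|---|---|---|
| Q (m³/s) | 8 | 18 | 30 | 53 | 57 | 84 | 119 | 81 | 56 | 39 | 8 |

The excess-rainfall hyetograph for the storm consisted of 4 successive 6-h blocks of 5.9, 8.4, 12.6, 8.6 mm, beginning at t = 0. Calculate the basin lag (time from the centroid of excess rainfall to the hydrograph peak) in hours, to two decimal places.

t_L ≈ 22.96 h

Centroid of excess rainfall: t_c = Σ P_i·t̄_i / ΣP_i = 13.0394 h (block centres at 3, 9, 15, 21 h).
Hydrograph peak occurs at t = 36 h, so basin lag t_L = 36 − 13.0394 = 22.96 h.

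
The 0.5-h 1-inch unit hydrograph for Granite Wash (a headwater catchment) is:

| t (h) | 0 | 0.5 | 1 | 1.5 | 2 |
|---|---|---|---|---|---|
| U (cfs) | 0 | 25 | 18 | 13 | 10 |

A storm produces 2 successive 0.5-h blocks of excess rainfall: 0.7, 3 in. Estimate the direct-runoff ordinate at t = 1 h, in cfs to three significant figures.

By discrete convolution, Q_j = Σ (P_i / 1 in) · U_{j−i}.
At t = 1 h (j=2): Q = (0.7/1)·18 + (3/1)·25 = 87.6 cfs.

Q ≈ 87.6 cfs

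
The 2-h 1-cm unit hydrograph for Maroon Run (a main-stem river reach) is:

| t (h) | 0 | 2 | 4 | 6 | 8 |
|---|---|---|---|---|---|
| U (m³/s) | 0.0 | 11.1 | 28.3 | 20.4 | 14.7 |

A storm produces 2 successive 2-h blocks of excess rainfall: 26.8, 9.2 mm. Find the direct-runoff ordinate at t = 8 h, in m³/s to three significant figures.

By discrete convolution, Q_j = Σ (P_i / 10 mm) · U_{j−i}.
At t = 8 h (j=4): Q = (26.8/10)·14.7 + (9.2/10)·20.4 = 58.2 m³/s.

Q ≈ 58.2 m³/s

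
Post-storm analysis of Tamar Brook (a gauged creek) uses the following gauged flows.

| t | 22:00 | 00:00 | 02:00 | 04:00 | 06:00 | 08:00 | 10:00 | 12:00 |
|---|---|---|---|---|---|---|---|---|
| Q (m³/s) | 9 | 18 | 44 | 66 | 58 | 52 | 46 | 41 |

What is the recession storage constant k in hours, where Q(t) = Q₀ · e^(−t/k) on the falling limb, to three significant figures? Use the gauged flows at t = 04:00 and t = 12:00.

k ≈ 16.8 h

On the falling limb, Q drops from 66 to 41 m³/s between t = 04:00 and t = 12:00 (Δt = 8 h).
k = −Δt / ln(Q₂/Q₁) = −8 / ln(41/66) = 16.8 h.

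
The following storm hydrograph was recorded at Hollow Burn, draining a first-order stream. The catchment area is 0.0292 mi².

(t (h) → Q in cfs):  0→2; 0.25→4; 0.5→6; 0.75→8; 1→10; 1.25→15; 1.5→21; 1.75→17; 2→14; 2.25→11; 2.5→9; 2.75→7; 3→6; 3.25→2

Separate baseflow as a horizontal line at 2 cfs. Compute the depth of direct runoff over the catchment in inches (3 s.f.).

d ≈ 1.38 in

Direct runoff: 0.0, 2.0, 4.0, 6.0, 8.0, 13.0, 19.0, 15.0, 12.0, 9.0, 7.0, 5.0, 4.0, 0.0 cfs; ΣQ_DR = 104.0 cfs.
V = ΣQ_DR · Δt = 104.0 × 900 s = 93600 ft³.
Over A = 0.0292 mi², depth = V / A = 1.38 in.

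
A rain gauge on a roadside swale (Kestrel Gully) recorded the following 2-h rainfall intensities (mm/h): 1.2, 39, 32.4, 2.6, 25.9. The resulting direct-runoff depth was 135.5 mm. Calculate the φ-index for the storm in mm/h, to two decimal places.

Only the 3 blocks with intensity above φ contribute runoff: 39, 32.4, 25.9 mm/h.
Σ(I−φ)·Δt = d  ⇒  (39+32.4+25.9 − 3φ)·2 = 135.5
φ = (97.30 − 135.5/2) / 3 = 9.85 mm/h.

φ ≈ 9.85 mm/h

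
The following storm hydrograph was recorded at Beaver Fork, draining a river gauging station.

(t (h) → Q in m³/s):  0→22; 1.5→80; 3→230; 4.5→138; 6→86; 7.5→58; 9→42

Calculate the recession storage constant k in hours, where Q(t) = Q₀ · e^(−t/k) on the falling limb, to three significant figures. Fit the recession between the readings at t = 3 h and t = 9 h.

k ≈ 3.53 h

On the falling limb, Q drops from 230 to 42 m³/s between t = 3 h and t = 9 h (Δt = 6 h).
k = −Δt / ln(Q₂/Q₁) = −6 / ln(42/230) = 3.53 h.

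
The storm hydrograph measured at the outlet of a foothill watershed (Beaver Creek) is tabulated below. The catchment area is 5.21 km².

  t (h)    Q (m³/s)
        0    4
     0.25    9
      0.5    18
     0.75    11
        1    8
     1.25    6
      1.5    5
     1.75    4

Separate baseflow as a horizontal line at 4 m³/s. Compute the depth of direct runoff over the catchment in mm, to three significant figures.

d ≈ 5.70 mm

Direct runoff: 0.0, 5.0, 14.0, 7.0, 4.0, 2.0, 1.0, 0.0 m³/s; ΣQ_DR = 33.00 m³/s.
V = ΣQ_DR · Δt = 33.00 × 900 s = 29700 m³.
Over A = 5.21 km², depth = V / A = 5.70 mm.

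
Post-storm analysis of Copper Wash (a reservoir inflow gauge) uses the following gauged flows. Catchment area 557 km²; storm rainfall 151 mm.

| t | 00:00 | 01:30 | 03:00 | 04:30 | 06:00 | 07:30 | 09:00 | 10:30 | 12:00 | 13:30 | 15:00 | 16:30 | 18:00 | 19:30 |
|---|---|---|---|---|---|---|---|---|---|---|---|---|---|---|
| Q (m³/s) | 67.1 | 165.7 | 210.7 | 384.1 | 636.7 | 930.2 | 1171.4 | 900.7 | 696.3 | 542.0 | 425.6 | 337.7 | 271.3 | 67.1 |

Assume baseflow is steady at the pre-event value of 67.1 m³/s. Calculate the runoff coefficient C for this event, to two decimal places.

C ≈ 0.38

ΣQ_DR = 5867 m³/s; V = ΣQ_DR·Δt = 3.168 × 10^7 m³.
Runoff depth d = V / A = 56.88 mm.
C = d / P = 56.88 / 151 = 0.38.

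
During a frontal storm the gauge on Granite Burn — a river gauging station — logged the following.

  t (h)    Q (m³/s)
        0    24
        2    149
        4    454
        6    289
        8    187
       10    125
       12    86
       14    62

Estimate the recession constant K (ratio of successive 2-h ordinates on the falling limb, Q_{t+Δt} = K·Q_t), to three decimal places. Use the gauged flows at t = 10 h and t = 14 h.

Using the recession-limb readings at t = 10 h and t = 14 h: Q falls from 125 to 62 m³/s over 2 intervals.
K = (Q₂/Q₁)^(1/2) = (62/125)^(1/2) = 0.704.

K ≈ 0.704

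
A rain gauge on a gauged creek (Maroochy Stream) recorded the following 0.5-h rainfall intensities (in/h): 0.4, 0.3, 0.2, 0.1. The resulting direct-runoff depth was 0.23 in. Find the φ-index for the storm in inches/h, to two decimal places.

φ ≈ 0.15 in/h

Only the 3 blocks with intensity above φ contribute runoff: 0.4, 0.3, 0.2 in/h.
Σ(I−φ)·Δt = d  ⇒  (0.4+0.3+0.2 − 3φ)·0.5 = 0.23
φ = (0.9000 − 0.23/0.5) / 3 = 0.15 in/h.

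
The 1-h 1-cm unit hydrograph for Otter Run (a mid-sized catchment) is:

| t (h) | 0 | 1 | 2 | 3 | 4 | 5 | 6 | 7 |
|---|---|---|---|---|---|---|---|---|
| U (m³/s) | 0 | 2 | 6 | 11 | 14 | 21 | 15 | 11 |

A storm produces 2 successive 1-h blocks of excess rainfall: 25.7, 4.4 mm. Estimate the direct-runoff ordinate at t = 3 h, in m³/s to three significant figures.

By discrete convolution, Q_j = Σ (P_i / 10 mm) · U_{j−i}.
At t = 3 h (j=3): Q = (25.7/10)·11 + (4.4/10)·6 = 30.9 m³/s.

Q ≈ 30.9 m³/s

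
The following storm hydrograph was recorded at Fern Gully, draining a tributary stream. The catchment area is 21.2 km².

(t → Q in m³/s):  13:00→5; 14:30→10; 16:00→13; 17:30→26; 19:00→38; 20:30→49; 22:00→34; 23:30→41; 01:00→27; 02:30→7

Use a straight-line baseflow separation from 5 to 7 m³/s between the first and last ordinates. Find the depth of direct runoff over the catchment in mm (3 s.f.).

d ≈ 48.4 mm

Direct runoff: 0.00, 4.78, 7.56, 20.33, 32.11, 42.89, 27.67, 34.44, 20.22, 0.00 m³/s; ΣQ_DR = 190.0 m³/s.
V = ΣQ_DR · Δt = 190.0 × 5400 s = 1.026 × 10^6 m³.
Over A = 21.2 km², depth = V / A = 48.4 mm.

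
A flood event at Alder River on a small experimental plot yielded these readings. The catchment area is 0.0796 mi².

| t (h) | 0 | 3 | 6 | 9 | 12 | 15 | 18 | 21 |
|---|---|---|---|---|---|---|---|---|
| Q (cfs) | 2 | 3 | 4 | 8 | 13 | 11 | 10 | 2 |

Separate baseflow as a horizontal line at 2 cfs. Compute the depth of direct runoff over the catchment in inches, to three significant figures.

Direct runoff: 0.0, 1.0, 2.0, 6.0, 11.0, 9.0, 8.0, 0.0 cfs; ΣQ_DR = 37.00 cfs.
V = ΣQ_DR · Δt = 37.00 × 10800 s = 3.996 × 10^5 ft³.
Over A = 0.0796 mi², depth = V / A = 2.16 in.

d ≈ 2.16 in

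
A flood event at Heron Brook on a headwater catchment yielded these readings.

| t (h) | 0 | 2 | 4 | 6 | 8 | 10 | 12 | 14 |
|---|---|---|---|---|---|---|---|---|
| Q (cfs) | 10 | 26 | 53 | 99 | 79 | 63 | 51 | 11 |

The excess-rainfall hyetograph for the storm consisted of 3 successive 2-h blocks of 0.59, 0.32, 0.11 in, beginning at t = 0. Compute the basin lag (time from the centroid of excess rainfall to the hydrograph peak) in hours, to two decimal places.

t_L ≈ 3.94 h

Centroid of excess rainfall: t_c = Σ P_i·t̄_i / ΣP_i = 2.0588 h (block centres at 1, 3, 5 h).
Hydrograph peak occurs at t = 6 h, so basin lag t_L = 6 − 2.0588 = 3.94 h.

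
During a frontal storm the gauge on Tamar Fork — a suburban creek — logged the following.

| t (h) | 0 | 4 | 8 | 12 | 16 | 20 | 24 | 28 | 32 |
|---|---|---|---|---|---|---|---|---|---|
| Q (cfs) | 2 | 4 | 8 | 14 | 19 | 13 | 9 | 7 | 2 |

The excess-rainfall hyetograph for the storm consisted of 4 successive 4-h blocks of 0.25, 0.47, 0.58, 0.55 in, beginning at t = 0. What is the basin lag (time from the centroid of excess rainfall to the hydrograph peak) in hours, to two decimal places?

t_L ≈ 6.91 h

Centroid of excess rainfall: t_c = Σ P_i·t̄_i / ΣP_i = 9.0919 h (block centres at 2, 6, 10, 14 h).
Hydrograph peak occurs at t = 16 h, so basin lag t_L = 16 − 9.0919 = 6.91 h.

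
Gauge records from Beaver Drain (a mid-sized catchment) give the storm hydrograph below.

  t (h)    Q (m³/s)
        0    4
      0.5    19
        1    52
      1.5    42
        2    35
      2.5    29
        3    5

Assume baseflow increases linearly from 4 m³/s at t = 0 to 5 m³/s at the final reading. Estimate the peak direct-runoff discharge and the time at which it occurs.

Q_p = 47.67 m³/s at t = 1 h

Subtracting baseflow gives direct-runoff ordinates: 0.00, 14.83, 47.67, 37.50, 30.33, 24.17, 0.00 m³/s.
The maximum is 47.67 m³/s, occurring at the reading for t = 1 h.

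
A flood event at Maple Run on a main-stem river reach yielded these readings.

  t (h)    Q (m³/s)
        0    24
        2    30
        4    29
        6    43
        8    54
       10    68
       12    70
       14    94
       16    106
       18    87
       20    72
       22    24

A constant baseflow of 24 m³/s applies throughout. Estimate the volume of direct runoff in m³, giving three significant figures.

V ≈ 2.97 × 10^6 m³

Direct-runoff ordinates (Q − Q_b): 0.0, 6.0, 5.0, 19.0, 30.0, 44.0, 46.0, 70.0, 82.0, 63.0, 48.0, 0.0 m³/s.
ΣQ_DR = 413.0 m³/s.
With Δt = 2 h = 7200 s, V = ΣQ_DR · Δt = 413.0 × 7200 = 2.97 × 10^6 m³.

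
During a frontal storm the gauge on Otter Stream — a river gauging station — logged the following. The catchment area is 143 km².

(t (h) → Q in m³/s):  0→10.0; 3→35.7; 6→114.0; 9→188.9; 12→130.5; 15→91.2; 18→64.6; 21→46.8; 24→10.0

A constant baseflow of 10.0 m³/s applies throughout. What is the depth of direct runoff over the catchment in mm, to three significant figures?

Direct runoff: 0.0, 25.7, 104.0, 178.9, 120.5, 81.2, 54.6, 36.8, 0.0 m³/s; ΣQ_DR = 601.7 m³/s.
V = ΣQ_DR · Δt = 601.7 × 10800 s = 6.498 × 10^6 m³.
Over A = 143 km², depth = V / A = 45.4 mm.

d ≈ 45.4 mm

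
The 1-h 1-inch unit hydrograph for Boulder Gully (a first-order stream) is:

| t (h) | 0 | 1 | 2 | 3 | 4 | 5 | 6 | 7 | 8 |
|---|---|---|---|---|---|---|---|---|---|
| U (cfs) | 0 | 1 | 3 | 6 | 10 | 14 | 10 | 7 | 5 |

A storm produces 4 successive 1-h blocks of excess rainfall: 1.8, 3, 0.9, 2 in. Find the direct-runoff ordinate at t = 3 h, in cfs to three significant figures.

Q ≈ 20.7 cfs

By discrete convolution, Q_j = Σ (P_i / 1 in) · U_{j−i}.
At t = 3 h (j=3): Q = (1.8/1)·6 + (3/1)·3 + (0.9/1)·1 + (2/1)·0 = 20.7 cfs.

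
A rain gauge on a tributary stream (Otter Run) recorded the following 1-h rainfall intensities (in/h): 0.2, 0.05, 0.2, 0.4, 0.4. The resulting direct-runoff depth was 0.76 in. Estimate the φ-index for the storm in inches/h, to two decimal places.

Only the 4 blocks with intensity above φ contribute runoff: 0.2, 0.2, 0.4, 0.4 in/h.
Σ(I−φ)·Δt = d  ⇒  (0.2+0.2+0.4+0.4 − 4φ)·1 = 0.76
φ = (1.200 − 0.76/1) / 4 = 0.11 in/h.

φ ≈ 0.11 in/h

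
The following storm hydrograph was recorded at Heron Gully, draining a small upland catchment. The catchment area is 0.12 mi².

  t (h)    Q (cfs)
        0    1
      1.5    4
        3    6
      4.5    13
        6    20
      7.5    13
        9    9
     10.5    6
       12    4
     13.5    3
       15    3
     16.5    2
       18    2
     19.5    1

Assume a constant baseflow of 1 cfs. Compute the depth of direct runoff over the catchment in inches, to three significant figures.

d ≈ 1.41 in

Direct runoff: 0.0, 3.0, 5.0, 12.0, 19.0, 12.0, 8.0, 5.0, 3.0, 2.0, 2.0, 1.0, 1.0, 0.0 cfs; ΣQ_DR = 73.00 cfs.
V = ΣQ_DR · Δt = 73.00 × 5400 s = 3.942 × 10^5 ft³.
Over A = 0.12 mi², depth = V / A = 1.41 in.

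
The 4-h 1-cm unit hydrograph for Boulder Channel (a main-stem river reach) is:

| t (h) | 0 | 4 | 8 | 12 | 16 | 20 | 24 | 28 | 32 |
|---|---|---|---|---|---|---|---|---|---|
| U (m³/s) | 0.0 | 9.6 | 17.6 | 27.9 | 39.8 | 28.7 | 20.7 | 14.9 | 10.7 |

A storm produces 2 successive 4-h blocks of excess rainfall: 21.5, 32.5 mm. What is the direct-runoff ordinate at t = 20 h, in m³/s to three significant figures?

By discrete convolution, Q_j = Σ (P_i / 10 mm) · U_{j−i}.
At t = 20 h (j=5): Q = (21.5/10)·28.7 + (32.5/10)·39.8 = 191 m³/s.

Q ≈ 191 m³/s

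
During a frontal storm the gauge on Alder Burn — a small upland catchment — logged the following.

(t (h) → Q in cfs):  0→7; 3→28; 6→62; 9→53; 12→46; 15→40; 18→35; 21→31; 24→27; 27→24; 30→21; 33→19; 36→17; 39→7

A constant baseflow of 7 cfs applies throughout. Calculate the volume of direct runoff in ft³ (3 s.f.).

V ≈ 3.45 × 10^6 ft³

Direct-runoff ordinates (Q − Q_b): 0.0, 21.0, 55.0, 46.0, 39.0, 33.0, 28.0, 24.0, 20.0, 17.0, 14.0, 12.0, 10.0, 0.0 cfs.
ΣQ_DR = 319.0 cfs.
With Δt = 3 h = 10800 s, V = ΣQ_DR · Δt = 319.0 × 10800 = 3.45 × 10^6 ft³.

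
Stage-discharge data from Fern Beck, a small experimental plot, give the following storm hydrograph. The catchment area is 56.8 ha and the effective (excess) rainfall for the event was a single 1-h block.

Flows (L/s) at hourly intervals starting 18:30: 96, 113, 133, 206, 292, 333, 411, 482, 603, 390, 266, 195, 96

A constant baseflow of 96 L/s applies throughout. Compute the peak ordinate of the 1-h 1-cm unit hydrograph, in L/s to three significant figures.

Direct runoff: 0.0, 17.0, 37.0, 110.0, 196.0, 237.0, 315.0, 386.0, 507.0, 294.0, 170.0, 99.0, 0.0 L/s; ΣQ_DR = 2368 L/s, peak = 507.0 L/s.
Runoff depth d = ΣQ_DR·Δt / A = 2368 × 3600 / (56.8 ha) = 15.01 mm.
The 1-cm UH is the DRH scaled by (10 mm)/d, so U_p = 507.0 × 10/15.01 = 338 L/s.

U_p ≈ 338 L/s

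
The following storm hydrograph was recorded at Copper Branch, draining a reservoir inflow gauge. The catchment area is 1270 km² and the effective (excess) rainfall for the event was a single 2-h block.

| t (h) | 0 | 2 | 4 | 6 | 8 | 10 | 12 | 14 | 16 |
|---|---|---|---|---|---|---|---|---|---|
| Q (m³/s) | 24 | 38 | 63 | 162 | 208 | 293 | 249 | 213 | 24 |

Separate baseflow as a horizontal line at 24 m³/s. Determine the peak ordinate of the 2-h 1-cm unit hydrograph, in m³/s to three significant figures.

Direct runoff: 0.0, 14.0, 39.0, 138.0, 184.0, 269.0, 225.0, 189.0, 0.0 m³/s; ΣQ_DR = 1058 m³/s, peak = 269.0 m³/s.
Runoff depth d = ΣQ_DR·Δt / A = 1058 × 7200 / (1270 km²) = 5.998 mm.
The 1-cm UH is the DRH scaled by (10 mm)/d, so U_p = 269.0 × 10/5.998 = 448 m³/s.

U_p ≈ 448 m³/s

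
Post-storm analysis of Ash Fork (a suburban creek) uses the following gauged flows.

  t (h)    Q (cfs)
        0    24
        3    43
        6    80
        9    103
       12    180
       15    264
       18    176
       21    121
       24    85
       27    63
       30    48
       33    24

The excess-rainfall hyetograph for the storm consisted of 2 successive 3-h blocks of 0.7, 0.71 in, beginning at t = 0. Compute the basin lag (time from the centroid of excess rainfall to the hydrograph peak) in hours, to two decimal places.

t_L ≈ 11.99 h

Centroid of excess rainfall: t_c = Σ P_i·t̄_i / ΣP_i = 3.0106 h (block centres at 1.5, 4.5 h).
Hydrograph peak occurs at t = 15 h, so basin lag t_L = 15 − 3.0106 = 11.99 h.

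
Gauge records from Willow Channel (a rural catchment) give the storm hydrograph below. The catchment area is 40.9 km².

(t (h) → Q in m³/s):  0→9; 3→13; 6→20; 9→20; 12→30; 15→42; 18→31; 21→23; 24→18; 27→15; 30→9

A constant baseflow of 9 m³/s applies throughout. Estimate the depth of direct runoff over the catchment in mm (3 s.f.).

Direct runoff: 0.0, 4.0, 11.0, 11.0, 21.0, 33.0, 22.0, 14.0, 9.0, 6.0, 0.0 m³/s; ΣQ_DR = 131.0 m³/s.
V = ΣQ_DR · Δt = 131.0 × 10800 s = 1.415 × 10^6 m³.
Over A = 40.9 km², depth = V / A = 34.6 mm.

d ≈ 34.6 mm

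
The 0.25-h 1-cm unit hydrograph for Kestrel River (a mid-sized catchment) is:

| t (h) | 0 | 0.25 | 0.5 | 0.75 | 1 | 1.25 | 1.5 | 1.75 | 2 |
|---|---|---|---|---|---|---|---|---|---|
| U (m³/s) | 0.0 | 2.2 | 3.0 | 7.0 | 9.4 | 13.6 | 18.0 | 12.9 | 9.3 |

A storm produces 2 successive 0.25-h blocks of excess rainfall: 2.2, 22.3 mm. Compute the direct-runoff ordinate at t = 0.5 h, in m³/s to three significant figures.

Q ≈ 5.57 m³/s

By discrete convolution, Q_j = Σ (P_i / 10 mm) · U_{j−i}.
At t = 0.5 h (j=2): Q = (2.2/10)·3.0 + (22.3/10)·2.2 = 5.57 m³/s.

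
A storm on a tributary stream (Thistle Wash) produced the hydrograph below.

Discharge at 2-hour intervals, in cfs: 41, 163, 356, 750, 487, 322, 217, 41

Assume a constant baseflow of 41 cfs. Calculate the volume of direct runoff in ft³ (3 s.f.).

V ≈ 1.48 × 10^7 ft³

Direct-runoff ordinates (Q − Q_b): 0.0, 122.0, 315.0, 709.0, 446.0, 281.0, 176.0, 0.0 cfs.
ΣQ_DR = 2049 cfs.
With Δt = 2 h = 7200 s, V = ΣQ_DR · Δt = 2049 × 7200 = 1.48 × 10^7 ft³.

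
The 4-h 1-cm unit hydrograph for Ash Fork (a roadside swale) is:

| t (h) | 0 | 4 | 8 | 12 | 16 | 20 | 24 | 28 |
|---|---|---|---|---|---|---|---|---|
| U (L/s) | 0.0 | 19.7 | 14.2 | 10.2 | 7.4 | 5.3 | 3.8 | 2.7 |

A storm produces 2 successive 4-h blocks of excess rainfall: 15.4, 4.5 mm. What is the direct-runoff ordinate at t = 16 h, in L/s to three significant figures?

By discrete convolution, Q_j = Σ (P_i / 10 mm) · U_{j−i}.
At t = 16 h (j=4): Q = (15.4/10)·7.4 + (4.5/10)·10.2 = 16.0 L/s.

Q ≈ 16.0 L/s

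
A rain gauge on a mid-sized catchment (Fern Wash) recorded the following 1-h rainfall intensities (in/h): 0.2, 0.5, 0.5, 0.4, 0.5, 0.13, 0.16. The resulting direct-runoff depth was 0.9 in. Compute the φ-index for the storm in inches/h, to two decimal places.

φ ≈ 0.25 in/h

Only the 4 blocks with intensity above φ contribute runoff: 0.5, 0.5, 0.4, 0.5 in/h.
Σ(I−φ)·Δt = d  ⇒  (0.5+0.5+0.4+0.5 − 4φ)·1 = 0.9
φ = (1.900 − 0.9/1) / 4 = 0.25 in/h.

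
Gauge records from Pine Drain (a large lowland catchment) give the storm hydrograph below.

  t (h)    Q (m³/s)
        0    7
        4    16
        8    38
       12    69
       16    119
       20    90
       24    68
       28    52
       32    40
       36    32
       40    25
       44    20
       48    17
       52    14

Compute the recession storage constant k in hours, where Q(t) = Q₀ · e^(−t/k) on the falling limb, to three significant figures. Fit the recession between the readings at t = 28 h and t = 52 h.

k ≈ 18.3 h

On the falling limb, Q drops from 52 to 14 m³/s between t = 28 h and t = 52 h (Δt = 24 h).
k = −Δt / ln(Q₂/Q₁) = −24 / ln(14/52) = 18.3 h.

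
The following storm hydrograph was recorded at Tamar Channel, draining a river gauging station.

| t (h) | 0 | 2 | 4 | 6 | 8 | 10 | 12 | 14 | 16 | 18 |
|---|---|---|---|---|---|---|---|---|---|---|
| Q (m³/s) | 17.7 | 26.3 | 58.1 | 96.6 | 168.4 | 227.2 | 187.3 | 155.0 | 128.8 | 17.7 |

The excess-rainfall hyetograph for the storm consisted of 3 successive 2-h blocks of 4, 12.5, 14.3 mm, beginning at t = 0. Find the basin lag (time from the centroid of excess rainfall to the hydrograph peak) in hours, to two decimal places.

t_L ≈ 6.33 h

Centroid of excess rainfall: t_c = Σ P_i·t̄_i / ΣP_i = 3.6688 h (block centres at 1, 3, 5 h).
Hydrograph peak occurs at t = 10 h, so basin lag t_L = 10 − 3.6688 = 6.33 h.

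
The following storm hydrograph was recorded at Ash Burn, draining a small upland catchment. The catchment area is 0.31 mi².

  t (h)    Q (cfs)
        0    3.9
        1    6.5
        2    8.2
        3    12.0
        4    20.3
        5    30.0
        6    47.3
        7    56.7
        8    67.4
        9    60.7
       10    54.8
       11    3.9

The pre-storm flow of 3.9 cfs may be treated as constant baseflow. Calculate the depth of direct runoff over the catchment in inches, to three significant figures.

Direct runoff: 0.0, 2.6, 4.3, 8.1, 16.4, 26.1, 43.4, 52.8, 63.5, 56.8, 50.9, 0.0 cfs; ΣQ_DR = 324.9 cfs.
V = ΣQ_DR · Δt = 324.9 × 3600 s = 1.170 × 10^6 ft³.
Over A = 0.31 mi², depth = V / A = 1.62 in.

d ≈ 1.62 in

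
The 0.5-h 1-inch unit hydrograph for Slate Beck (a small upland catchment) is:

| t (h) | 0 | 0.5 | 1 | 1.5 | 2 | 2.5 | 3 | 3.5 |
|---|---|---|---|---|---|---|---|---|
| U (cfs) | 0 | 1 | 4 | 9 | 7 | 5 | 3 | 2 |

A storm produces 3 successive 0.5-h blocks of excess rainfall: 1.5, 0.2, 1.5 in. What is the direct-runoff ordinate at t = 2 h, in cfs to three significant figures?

By discrete convolution, Q_j = Σ (P_i / 1 in) · U_{j−i}.
At t = 2 h (j=4): Q = (1.5/1)·7 + (0.2/1)·9 + (1.5/1)·4 = 18.3 cfs.

Q ≈ 18.3 cfs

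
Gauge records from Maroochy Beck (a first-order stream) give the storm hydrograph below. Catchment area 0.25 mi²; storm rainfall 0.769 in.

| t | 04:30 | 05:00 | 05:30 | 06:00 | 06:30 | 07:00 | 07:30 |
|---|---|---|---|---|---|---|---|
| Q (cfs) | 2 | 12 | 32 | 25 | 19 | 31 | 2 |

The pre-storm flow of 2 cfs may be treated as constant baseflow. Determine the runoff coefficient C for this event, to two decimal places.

C ≈ 0.44

ΣQ_DR = 109.0 cfs; V = ΣQ_DR·Δt = 1.962 × 10^5 ft³.
Runoff depth d = V / A = 0.3378 in.
C = d / P = 0.3378 / 0.769 = 0.44.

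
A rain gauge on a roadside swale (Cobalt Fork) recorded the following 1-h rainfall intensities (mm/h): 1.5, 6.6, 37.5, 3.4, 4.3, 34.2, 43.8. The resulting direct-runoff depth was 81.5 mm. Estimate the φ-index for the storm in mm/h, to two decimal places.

Only the 3 blocks with intensity above φ contribute runoff: 37.5, 34.2, 43.8 mm/h.
Σ(I−φ)·Δt = d  ⇒  (37.5+34.2+43.8 − 3φ)·1 = 81.5
φ = (115.5 − 81.5/1) / 3 = 11.33 mm/h.

φ ≈ 11.33 mm/h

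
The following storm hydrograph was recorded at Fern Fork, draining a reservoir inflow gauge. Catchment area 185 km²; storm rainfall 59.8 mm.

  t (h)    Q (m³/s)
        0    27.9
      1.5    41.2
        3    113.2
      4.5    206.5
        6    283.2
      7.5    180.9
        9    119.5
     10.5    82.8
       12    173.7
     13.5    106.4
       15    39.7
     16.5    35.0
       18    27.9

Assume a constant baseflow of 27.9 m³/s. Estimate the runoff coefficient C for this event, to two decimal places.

C ≈ 0.52

ΣQ_DR = 1075 m³/s; V = ΣQ_DR·Δt = 5.806 × 10^6 m³.
Runoff depth d = V / A = 31.38 mm.
C = d / P = 31.38 / 59.8 = 0.52.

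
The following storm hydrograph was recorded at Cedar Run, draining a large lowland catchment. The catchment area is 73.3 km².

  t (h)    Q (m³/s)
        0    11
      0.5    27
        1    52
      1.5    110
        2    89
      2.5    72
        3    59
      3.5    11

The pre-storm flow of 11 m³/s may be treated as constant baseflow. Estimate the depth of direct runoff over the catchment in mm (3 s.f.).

Direct runoff: 0.0, 16.0, 41.0, 99.0, 78.0, 61.0, 48.0, 0.0 m³/s; ΣQ_DR = 343.0 m³/s.
V = ΣQ_DR · Δt = 343.0 × 1800 s = 6.174 × 10^5 m³.
Over A = 73.3 km², depth = V / A = 8.42 mm.

d ≈ 8.42 mm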